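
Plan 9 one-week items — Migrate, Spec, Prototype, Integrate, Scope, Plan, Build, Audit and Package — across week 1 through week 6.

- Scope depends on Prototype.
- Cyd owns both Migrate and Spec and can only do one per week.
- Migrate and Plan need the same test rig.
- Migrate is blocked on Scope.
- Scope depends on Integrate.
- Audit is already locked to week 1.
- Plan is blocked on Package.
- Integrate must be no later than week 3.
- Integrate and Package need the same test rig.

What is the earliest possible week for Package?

week 1

Downstream work caps Package at week 5.
Package at week 1 is achievable: Audit=week 1; Spec=week 1; Build=week 1; Migrate=week 4; Prototype=week 1; Integrate=week 2; Package=week 1; Plan=week 2; Scope=week 3.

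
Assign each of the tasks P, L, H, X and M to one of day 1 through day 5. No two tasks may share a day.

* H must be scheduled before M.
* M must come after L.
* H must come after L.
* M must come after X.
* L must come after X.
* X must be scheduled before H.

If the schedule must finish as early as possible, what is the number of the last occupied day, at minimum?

The precedence chain requires at least 4 distinct days.
With at most 1 per day and 5 tasks, at least 5 days are needed.
5 works (last occupied day: day 5): for example X -> day 1, P -> day 5, M -> day 4, L -> day 2, H -> day 3.

5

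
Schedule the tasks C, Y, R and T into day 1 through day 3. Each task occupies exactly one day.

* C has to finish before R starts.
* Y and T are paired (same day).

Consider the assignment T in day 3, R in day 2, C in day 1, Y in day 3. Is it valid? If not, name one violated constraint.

C has to finish before R starts — holds.
Y and T are paired (same day) — holds.

Valid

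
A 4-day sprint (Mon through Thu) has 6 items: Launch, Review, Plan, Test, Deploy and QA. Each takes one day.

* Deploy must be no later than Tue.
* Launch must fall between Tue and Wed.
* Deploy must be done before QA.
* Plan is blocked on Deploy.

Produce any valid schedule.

Plan -> Tue, Launch -> Tue, Review -> Mon, QA -> Tue, Test -> Mon, Deploy -> Mon

Checking: Deploy(Mon) before QA(Tue); Deploy(Mon) before Plan(Tue); Deploy=Mon in [Mon,Tue]; Launch=Tue in [Tue,Wed].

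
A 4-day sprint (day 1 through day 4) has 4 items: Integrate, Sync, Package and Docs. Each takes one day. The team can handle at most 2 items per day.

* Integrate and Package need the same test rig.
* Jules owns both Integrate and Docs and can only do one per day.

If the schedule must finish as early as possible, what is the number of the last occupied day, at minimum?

With at most 2 per day and 4 tasks, at least 2 days are needed.
2 works (last occupied day: day 2): for example Package -> day 2; Docs -> day 2; Sync -> day 1; Integrate -> day 1.

day 2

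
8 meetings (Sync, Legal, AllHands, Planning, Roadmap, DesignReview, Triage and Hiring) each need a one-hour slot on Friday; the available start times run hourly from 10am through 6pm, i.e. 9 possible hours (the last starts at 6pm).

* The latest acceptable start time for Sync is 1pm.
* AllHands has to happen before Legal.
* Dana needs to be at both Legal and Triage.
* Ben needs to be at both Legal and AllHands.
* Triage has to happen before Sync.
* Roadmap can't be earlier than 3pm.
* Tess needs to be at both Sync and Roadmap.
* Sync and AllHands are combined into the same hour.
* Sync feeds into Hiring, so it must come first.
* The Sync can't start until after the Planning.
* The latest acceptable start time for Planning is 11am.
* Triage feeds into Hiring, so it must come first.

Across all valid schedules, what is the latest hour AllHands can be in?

AllHands must be in the same hour as Sync, which can't be before 11am, so AllHands is at least 11am; AllHands must be in the same hour as Sync, which can't be after 1pm, so AllHands is at most 1pm.
AllHands at 1pm is achievable: Planning in 10am; Triage in 10am; DesignReview in 10am; Roadmap in 3pm; Hiring in 2pm; Sync in 1pm; AllHands in 1pm; Legal in 2pm.

1pm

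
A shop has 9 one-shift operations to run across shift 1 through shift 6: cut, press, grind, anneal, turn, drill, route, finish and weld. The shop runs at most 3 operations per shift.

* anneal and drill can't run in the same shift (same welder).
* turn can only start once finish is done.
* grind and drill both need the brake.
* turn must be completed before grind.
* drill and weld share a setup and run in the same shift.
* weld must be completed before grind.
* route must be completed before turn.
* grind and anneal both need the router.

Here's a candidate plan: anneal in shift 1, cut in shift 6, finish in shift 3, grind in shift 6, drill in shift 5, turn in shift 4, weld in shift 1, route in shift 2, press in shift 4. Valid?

No — it violates: drill and weld share a setup and run in the same shift

grind and drill both need the brake — holds.
grind and anneal both need the router — holds.
route must be completed before turn — holds.
weld must be completed before grind — holds.
turn must be completed before grind — holds.
The shop runs at most 3 operations per shift — holds.
drill and weld share a setup and run in the same shift — violated.
turn can only start once finish is done — holds.
anneal and drill can't run in the same shift (same welder) — holds.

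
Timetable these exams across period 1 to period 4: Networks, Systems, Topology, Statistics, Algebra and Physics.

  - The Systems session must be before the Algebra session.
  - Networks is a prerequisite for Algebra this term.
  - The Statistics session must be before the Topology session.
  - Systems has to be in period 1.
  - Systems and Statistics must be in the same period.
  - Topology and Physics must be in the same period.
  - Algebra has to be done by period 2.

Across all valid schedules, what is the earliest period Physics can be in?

Physics must be in the same period as Topology, which can't be before period 2, so Physics is at least period 2.
Physics at period 2 is achievable: Statistics in period 1, Topology in period 2, Physics in period 2, Systems in period 1, Networks in period 1, Algebra in period 2.

period 2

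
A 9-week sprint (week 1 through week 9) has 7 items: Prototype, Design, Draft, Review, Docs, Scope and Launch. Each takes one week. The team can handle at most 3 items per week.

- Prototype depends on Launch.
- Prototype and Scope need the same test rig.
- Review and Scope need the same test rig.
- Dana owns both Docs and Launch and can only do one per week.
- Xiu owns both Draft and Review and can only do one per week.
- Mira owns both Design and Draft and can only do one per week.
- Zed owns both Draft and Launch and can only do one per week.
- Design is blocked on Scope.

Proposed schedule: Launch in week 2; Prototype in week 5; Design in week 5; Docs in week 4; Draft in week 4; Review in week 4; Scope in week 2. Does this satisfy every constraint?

Dana owns both Docs and Launch and can only do one per week — holds.
Xiu owns both Draft and Review and can only do one per week — violated.
Review and Scope need the same test rig — holds.
Design is blocked on Scope — holds.
The team can handle at most 3 items per week — holds.
Prototype depends on Launch — holds.
Zed owns both Draft and Launch and can only do one per week — holds.
Mira owns both Design and Draft and can only do one per week — holds.
Prototype and Scope need the same test rig — holds.

No. Xiu owns both Draft and Review and can only do one per week is not satisfied.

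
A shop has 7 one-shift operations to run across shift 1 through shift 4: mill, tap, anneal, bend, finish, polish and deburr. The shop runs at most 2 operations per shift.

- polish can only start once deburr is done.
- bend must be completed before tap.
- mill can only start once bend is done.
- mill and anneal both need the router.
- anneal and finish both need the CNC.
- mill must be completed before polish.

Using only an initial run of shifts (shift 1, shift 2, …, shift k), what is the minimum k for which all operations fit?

4

The precedence chain requires at least 3 distinct shifts.
With at most 2 per shift and 7 operations, at least 4 shifts are needed.
4 works (last occupied shift: shift 4): for example finish -> shift 4, mill -> shift 2, polish -> shift 3, bend -> shift 1, deburr -> shift 1, anneal -> shift 3, tap -> shift 2.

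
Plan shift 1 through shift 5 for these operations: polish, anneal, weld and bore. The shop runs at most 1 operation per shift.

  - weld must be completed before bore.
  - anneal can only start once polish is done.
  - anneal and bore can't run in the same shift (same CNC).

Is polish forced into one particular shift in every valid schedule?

No

polish can be shift 1 (e.g. weld -> shift 3; bore -> shift 4; anneal -> shift 2; polish -> shift 1) or shift 2 (e.g. bore in shift 4, anneal in shift 3, polish in shift 2, weld in shift 1).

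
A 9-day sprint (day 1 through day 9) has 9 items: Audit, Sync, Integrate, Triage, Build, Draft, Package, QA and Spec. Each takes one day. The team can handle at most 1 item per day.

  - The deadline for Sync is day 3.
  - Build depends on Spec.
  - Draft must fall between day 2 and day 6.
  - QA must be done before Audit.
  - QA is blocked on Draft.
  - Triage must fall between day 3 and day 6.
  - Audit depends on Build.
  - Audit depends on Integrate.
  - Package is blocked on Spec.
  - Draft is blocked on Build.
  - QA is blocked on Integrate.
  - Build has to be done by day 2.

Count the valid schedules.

24

Splitting on Audit: it can be day 8 (6), day 9 (18). Listing each branch's schedules as (Sync, Integrate, Triage, Build, Draft, Package, QA, Spec) by day number:
Audit=day 8: (3,4,5,2,6,9,7,1) (3,4,6,2,5,9,7,1) (3,5,4,2,6,9,7,1) (3,5,6,2,4,9,7,1) (3,6,4,2,5,9,7,1) (3,6,5,2,4,9,7,1) — 6.
Audit=day 9: (3,4,5,2,6,7,8,1) (3,4,5,2,6,8,7,1) (3,4,6,2,5,7,8,1) (3,4,6,2,5,8,7,1) (3,5,4,2,6,7,8,1) (3,5,4,2,6,8,7,1) (3,5,6,2,4,7,8,1) (3,5,6,2,4,8,7,1) (3,6,4,2,5,7,8,1) (3,6,4,2,5,8,7,1) (3,6,5,2,4,7,8,1) (3,6,5,2,4,8,7,1) (3,7,4,2,5,6,8,1) (3,7,4,2,6,5,8,1) (3,7,5,2,4,6,8,1) (3,7,5,2,6,4,8,1) (3,7,6,2,4,5,8,1) (3,7,6,2,5,4,8,1) — 18.
Summing: 6 + 18 = 24.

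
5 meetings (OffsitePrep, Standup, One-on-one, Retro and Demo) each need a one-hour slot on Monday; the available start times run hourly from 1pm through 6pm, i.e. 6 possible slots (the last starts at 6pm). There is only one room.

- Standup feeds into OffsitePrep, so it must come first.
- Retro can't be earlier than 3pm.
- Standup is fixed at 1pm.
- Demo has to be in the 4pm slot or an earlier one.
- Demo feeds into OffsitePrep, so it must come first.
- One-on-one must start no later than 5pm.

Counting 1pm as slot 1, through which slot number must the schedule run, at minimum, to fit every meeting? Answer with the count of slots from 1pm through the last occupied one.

The precedence chain requires at least 2 distinct slots.
With at most 1 per slot and 5 meetings, at least 5 slots are needed.
Retro can't be placed before 3pm — that is slot 3 counting from 1pm — so the schedule must run through at least 3 slots.
5 works (last occupied slot: 5pm): for example Retro -> 3pm; Demo -> 2pm; One-on-one -> 5pm; Standup -> 1pm; OffsitePrep -> 4pm.

5 slots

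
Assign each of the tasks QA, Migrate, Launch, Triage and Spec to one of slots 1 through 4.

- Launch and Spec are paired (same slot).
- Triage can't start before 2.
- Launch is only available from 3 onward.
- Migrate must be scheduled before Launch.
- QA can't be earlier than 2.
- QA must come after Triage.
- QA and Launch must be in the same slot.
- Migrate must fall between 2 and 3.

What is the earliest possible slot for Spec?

Spec must be in the same slot as QA, which can't be before 3, so Spec is at least 3.
Spec at 3 is achievable: Migrate -> 2; Triage -> 2; Spec -> 3; Launch -> 3; QA -> 3.

3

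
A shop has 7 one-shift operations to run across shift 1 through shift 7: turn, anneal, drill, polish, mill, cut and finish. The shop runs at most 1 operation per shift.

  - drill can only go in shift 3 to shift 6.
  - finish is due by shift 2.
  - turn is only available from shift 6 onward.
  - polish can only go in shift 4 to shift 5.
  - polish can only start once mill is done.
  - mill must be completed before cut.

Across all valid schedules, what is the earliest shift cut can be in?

shift 3

Precedence pushes cut to at least shift 2.
cut at shift 3 is achievable: polish=shift 4, cut=shift 3, anneal=shift 7, drill=shift 5, turn=shift 6, mill=shift 2, finish=shift 1.
Nothing earlier works — the capacity limit rule out every shift before shift 3.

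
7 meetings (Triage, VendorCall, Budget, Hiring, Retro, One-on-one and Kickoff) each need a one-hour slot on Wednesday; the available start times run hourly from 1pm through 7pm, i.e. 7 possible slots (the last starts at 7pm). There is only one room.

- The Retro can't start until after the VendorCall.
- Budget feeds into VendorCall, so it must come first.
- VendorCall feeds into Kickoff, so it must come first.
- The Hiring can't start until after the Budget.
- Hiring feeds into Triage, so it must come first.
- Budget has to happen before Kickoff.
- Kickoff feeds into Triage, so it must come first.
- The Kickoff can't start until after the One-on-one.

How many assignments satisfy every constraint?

44

Splitting on Triage: it can be 6pm (11), 7pm (33). Listing each branch's schedules as (VendorCall, Budget, Hiring, Retro, One-on-one, Kickoff):
Triage=6pm: (2pm,1pm,3pm,7pm,4pm,5pm) (2pm,1pm,4pm,7pm,3pm,5pm) (2pm,1pm,5pm,7pm,3pm,4pm) (3pm,1pm,2pm,7pm,4pm,5pm) (3pm,1pm,4pm,7pm,2pm,5pm) (3pm,1pm,5pm,7pm,2pm,4pm) (3pm,2pm,4pm,7pm,1pm,5pm) (3pm,2pm,5pm,7pm,1pm,4pm) (4pm,1pm,2pm,7pm,3pm,5pm) (4pm,1pm,3pm,7pm,2pm,5pm) (4pm,2pm,3pm,7pm,1pm,5pm) — 11.
Triage=7pm: (2pm,1pm,3pm,4pm,5pm,6pm) (2pm,1pm,3pm,5pm,4pm,6pm) (2pm,1pm,3pm,6pm,4pm,5pm) (2pm,1pm,4pm,3pm,5pm,6pm) (2pm,1pm,4pm,5pm,3pm,6pm) (2pm,1pm,4pm,6pm,3pm,5pm) (2pm,1pm,5pm,3pm,4pm,6pm) (2pm,1pm,5pm,4pm,3pm,6pm) (2pm,1pm,5pm,6pm,3pm,4pm) (2pm,1pm,6pm,3pm,4pm,5pm) (2pm,1pm,6pm,4pm,3pm,5pm) (2pm,1pm,6pm,5pm,3pm,4pm) (3pm,1pm,2pm,4pm,5pm,6pm) (3pm,1pm,2pm,5pm,4pm,6pm) (3pm,1pm,2pm,6pm,4pm,5pm) (3pm,1pm,4pm,5pm,2pm,6pm) (3pm,1pm,4pm,6pm,2pm,5pm) (3pm,1pm,5pm,4pm,2pm,6pm) (3pm,1pm,5pm,6pm,2pm,4pm) (3pm,1pm,6pm,4pm,2pm,5pm) (3pm,1pm,6pm,5pm,2pm,4pm) (3pm,2pm,4pm,5pm,1pm,6pm) (3pm,2pm,4pm,6pm,1pm,5pm) (3pm,2pm,5pm,4pm,1pm,6pm) (3pm,2pm,5pm,6pm,1pm,4pm) (3pm,2pm,6pm,4pm,1pm,5pm) (3pm,2pm,6pm,5pm,1pm,4pm) (4pm,1pm,2pm,5pm,3pm,6pm) (4pm,1pm,2pm,6pm,3pm,5pm) (4pm,1pm,3pm,5pm,2pm,6pm) (4pm,1pm,3pm,6pm,2pm,5pm) (4pm,2pm,3pm,5pm,1pm,6pm) (4pm,2pm,3pm,6pm,1pm,5pm) — 33.
Summing: 11 + 33 = 44.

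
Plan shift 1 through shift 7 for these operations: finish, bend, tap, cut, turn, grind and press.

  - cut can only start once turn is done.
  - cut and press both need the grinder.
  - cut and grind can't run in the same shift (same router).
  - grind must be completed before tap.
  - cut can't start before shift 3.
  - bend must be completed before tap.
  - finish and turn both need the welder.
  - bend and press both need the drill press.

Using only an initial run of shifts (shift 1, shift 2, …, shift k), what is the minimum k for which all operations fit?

3 shifts

The precedence chain requires at least 2 distinct shifts.
cut can't be placed before shift 3, so the schedule must run through at least shift 3.
3 works (last occupied shift: shift 3): for example press in shift 2; finish in shift 2; tap in shift 2; bend in shift 1; grind in shift 1; turn in shift 1; cut in shift 3.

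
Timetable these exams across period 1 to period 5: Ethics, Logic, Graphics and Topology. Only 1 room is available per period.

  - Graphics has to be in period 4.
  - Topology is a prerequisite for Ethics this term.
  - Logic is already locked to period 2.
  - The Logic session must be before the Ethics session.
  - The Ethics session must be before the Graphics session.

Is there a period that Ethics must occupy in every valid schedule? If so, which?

Logic is fixed at period 2 and must come before Ethics, so Ethics is at least period 3.
Graphics is fixed at period 4 and must come after Ethics, so Ethics is at most period 3.
So Ethics must be period 3.

period 3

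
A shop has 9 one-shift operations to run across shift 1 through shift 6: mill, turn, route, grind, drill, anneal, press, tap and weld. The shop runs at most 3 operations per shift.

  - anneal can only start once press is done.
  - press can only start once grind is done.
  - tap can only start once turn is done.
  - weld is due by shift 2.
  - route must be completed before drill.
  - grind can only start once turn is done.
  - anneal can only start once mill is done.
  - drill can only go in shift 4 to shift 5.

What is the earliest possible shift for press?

Precedence pushes press to at least shift 3; downstream work caps press at shift 5.
press at shift 3 is achievable: press in shift 3, grind in shift 2, mill in shift 1, drill in shift 4, weld in shift 1, turn in shift 1, anneal in shift 4, route in shift 2, tap in shift 2.

shift 3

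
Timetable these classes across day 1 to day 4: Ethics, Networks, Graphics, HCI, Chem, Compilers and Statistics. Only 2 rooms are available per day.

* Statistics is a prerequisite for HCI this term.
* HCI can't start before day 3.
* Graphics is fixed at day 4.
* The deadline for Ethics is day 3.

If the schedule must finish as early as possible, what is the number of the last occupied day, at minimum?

4

The precedence chain requires at least 2 distinct days.
With at most 2 per day and 7 classes, at least 4 days are needed.
Graphics can't be placed before day 4, so the schedule must run through at least day 4.
4 works (last occupied day: day 4): for example Ethics=day 1, Statistics=day 1, Compilers=day 3, Chem=day 2, Graphics=day 4, HCI=day 3, Networks=day 2.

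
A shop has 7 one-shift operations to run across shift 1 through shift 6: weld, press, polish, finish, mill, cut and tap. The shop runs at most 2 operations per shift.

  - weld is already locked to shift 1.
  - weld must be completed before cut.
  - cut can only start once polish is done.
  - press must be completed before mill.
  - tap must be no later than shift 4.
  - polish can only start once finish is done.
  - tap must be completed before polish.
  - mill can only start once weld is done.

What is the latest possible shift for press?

shift 5

Downstream work caps press at shift 5.
press at shift 5 is achievable: weld in shift 1; tap in shift 1; mill in shift 6; finish in shift 2; cut in shift 4; press in shift 5; polish in shift 3.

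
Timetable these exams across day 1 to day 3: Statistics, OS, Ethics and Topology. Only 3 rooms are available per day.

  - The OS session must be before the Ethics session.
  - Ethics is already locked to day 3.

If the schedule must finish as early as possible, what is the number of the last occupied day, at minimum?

day 3

The precedence chain requires at least 2 distinct days.
With at most 3 per day and 4 exams, at least 2 days are needed.
Ethics can't be placed before day 3, so the schedule must run through at least day 3.
3 works (last occupied day: day 3): for example Ethics -> day 3; OS -> day 1; Statistics -> day 1; Topology -> day 1.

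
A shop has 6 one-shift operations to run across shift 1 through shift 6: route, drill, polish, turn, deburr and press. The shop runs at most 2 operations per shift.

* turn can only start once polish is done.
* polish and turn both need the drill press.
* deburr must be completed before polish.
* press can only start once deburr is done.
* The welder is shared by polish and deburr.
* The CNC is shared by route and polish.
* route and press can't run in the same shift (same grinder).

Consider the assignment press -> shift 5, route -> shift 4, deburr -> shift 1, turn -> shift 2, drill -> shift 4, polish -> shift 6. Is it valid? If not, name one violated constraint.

Invalid. turn can only start once polish is done.

deburr must be completed before polish — holds.
polish and turn both need the drill press — holds.
The shop runs at most 2 operations per shift — holds.
press can only start once deburr is done — holds.
The CNC is shared by route and polish — holds.
turn can only start once polish is done — violated.
route and press can't run in the same shift (same grinder) — holds.
The welder is shared by polish and deburr — holds.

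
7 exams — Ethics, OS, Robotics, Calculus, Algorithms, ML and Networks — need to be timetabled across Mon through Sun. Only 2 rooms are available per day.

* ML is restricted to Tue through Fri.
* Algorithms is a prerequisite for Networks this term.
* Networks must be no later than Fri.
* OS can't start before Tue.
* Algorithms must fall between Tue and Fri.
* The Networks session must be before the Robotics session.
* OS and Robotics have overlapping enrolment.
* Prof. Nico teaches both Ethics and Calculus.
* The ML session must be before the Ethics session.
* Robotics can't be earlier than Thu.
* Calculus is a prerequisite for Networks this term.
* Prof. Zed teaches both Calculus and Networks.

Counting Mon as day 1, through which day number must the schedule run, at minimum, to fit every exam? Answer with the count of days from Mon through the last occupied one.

4 days

The precedence chain requires at least 3 distinct days.
With at most 2 per day and 7 exams, at least 4 days are needed.
Robotics can't be placed before Thu — that is day 4 counting from Mon — so the schedule must run through at least 4 days.
4 works (last occupied day: Thu): for example Networks in Wed; Algorithms in Tue; ML in Tue; Robotics in Thu; Ethics in Thu; Calculus in Mon; OS in Wed.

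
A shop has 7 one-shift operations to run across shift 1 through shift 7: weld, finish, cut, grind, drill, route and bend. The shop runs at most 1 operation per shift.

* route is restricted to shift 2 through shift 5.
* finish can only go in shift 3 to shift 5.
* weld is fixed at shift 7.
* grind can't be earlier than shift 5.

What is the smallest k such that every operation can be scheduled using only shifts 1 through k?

7 shifts

With at most 1 per shift and 7 operations, at least 7 shifts are needed.
weld can't be placed before shift 7, so the schedule must run through at least shift 7.
7 works (last occupied shift: shift 7): for example grind -> shift 5, weld -> shift 7, finish -> shift 3, drill -> shift 4, route -> shift 2, bend -> shift 6, cut -> shift 1.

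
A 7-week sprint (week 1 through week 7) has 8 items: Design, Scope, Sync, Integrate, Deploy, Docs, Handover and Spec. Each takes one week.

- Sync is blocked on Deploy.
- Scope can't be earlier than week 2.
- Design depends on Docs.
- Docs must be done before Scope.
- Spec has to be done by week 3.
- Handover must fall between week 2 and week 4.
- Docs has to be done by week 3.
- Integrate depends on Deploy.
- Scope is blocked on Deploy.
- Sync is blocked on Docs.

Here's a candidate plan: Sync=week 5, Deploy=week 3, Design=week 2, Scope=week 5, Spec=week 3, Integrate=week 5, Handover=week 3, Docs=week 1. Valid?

Docs must be done before Scope — holds.
Scope can't be earlier than week 2 — holds.
Sync is blocked on Docs — holds.
Docs has to be done by week 3 — holds.
Handover must fall between week 2 and week 4 — holds.
Scope is blocked on Deploy — holds.
Integrate depends on Deploy — holds.
Spec has to be done by week 3 — holds.
Design depends on Docs — holds.
Sync is blocked on Deploy — holds.

Yes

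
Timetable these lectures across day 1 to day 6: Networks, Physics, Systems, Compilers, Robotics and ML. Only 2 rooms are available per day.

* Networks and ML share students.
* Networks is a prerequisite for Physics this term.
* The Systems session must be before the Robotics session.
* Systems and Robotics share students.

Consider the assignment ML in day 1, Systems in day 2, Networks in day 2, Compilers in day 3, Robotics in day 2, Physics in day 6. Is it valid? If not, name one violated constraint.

The Systems session must be before the Robotics session — violated.
Systems and Robotics share students — violated.
Only 2 rooms are available per day — violated.
Networks and ML share students — holds.
Networks is a prerequisite for Physics this term — holds.

No — it violates: Systems and Robotics share students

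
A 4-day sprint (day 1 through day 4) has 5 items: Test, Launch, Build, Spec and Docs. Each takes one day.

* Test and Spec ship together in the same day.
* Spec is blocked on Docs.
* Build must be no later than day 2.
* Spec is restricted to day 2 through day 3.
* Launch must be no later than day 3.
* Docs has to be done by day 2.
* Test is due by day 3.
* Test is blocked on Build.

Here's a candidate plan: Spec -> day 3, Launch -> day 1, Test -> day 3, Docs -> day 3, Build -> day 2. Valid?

No. Docs has to be done by day 2 is not satisfied.

Test and Spec ship together in the same day — holds.
Spec is restricted to day 2 through day 3 — holds.
Docs has to be done by day 2 — violated.
Spec is blocked on Docs — violated.
Launch must be no later than day 3 — holds.
Build must be no later than day 2 — holds.
Test is blocked on Build — holds.
Test is due by day 3 — holds.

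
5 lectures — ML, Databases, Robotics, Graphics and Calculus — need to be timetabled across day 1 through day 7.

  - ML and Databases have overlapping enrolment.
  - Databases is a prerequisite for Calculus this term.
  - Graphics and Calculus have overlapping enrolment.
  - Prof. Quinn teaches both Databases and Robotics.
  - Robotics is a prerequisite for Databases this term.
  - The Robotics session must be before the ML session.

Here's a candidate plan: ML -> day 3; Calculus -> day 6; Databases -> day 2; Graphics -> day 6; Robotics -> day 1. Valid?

No — it violates: Graphics and Calculus have overlapping enrolment

Graphics and Calculus have overlapping enrolment — violated.
Prof. Quinn teaches both Databases and Robotics — holds.
ML and Databases have overlapping enrolment — holds.
Robotics is a prerequisite for Databases this term — holds.
Databases is a prerequisite for Calculus this term — holds.
The Robotics session must be before the ML session — holds.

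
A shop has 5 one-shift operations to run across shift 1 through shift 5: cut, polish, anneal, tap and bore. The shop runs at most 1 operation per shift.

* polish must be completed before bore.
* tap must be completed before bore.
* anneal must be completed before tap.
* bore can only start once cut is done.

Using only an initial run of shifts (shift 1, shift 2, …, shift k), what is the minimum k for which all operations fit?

5

The precedence chain requires at least 3 distinct shifts.
With at most 1 per shift and 5 operations, at least 5 shifts are needed.
5 works (last occupied shift: shift 5): for example polish -> shift 4; cut -> shift 3; bore -> shift 5; tap -> shift 2; anneal -> shift 1.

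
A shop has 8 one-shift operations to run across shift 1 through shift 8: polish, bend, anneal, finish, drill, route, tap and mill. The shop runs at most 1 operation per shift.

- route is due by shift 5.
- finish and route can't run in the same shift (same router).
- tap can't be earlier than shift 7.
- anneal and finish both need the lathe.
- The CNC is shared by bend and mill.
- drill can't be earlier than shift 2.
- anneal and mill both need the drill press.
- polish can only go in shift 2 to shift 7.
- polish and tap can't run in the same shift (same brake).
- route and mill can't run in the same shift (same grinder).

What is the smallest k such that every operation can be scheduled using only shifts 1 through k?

With at most 1 per shift and 8 operations, at least 8 shifts are needed.
tap can't be placed before shift 7, so the schedule must run through at least shift 7.
8 works (last occupied shift: shift 8): for example tap=shift 7; finish=shift 6; bend=shift 4; mill=shift 8; polish=shift 2; route=shift 1; drill=shift 3; anneal=shift 5.

8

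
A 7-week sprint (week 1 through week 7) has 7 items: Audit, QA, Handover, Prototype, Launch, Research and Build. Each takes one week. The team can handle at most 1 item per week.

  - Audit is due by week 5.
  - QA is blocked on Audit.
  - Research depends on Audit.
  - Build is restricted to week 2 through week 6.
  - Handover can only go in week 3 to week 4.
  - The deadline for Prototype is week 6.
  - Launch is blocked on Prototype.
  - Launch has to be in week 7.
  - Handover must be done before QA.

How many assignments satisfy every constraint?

44

Splitting on Audit: it can be week 1 (30), week 2 (10), week 3 (2), week 4 (2). Listing each branch's schedules as (QA, Handover, Prototype, Launch, Research, Build) by week number:
Audit=week 1: (4,3,2,7,5,6) (4,3,2,7,6,5) (4,3,5,7,2,6) (4,3,5,7,6,2) (4,3,6,7,2,5) (4,3,6,7,5,2) (5,3,2,7,4,6) (5,3,2,7,6,4) (5,3,4,7,2,6) (5,3,4,7,6,2) (5,3,6,7,2,4) (5,3,6,7,4,2) (5,4,2,7,3,6) (5,4,2,7,6,3) (5,4,3,7,2,6) (5,4,3,7,6,2) (5,4,6,7,2,3) (5,4,6,7,3,2) (6,3,2,7,4,5) (6,3,2,7,5,4) (6,3,4,7,2,5) (6,3,4,7,5,2) (6,3,5,7,2,4) (6,3,5,7,4,2) (6,4,2,7,3,5) (6,4,2,7,5,3) (6,4,3,7,2,5) (6,4,3,7,5,2) (6,4,5,7,2,3) (6,4,5,7,3,2) — 30.
Audit=week 2: (4,3,1,7,5,6) (4,3,1,7,6,5) (5,3,1,7,4,6) (5,3,1,7,6,4) (5,4,1,7,3,6) (5,4,1,7,6,3) (6,3,1,7,4,5) (6,3,1,7,5,4) (6,4,1,7,3,5) (6,4,1,7,5,3) — 10.
Audit=week 3: (5,4,1,7,6,2) (6,4,1,7,5,2) — 2.
Audit=week 4: (5,3,1,7,6,2) (6,3,1,7,5,2) — 2.
Summing: 30 + 10 + 2 + 2 = 44.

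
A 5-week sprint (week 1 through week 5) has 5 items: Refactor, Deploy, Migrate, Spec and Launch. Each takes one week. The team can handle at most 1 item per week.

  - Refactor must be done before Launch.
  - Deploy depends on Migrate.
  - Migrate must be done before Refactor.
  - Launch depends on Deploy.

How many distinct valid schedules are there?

Splitting on Refactor: it can be week 2 (3), week 3 (4), week 4 (3). Listing each branch's schedules as (Deploy, Migrate, Spec, Launch) by week number:
Refactor=week 2: (3,1,4,5) (3,1,5,4) (4,1,3,5) — 3.
Refactor=week 3: (2,1,4,5) (2,1,5,4) (4,1,2,5) (4,2,1,5) — 4.
Refactor=week 4: (2,1,3,5) (3,1,2,5) (3,2,1,5) — 3.
Summing: 3 + 4 + 3 = 10.

10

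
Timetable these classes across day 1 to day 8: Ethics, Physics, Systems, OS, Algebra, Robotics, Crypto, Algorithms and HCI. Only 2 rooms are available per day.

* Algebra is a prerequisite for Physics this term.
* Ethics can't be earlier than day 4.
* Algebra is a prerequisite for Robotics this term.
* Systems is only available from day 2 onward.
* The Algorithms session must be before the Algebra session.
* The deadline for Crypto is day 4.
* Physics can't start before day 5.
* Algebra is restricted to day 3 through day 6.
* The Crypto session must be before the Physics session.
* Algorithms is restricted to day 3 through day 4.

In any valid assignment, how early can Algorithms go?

Algorithms is available from day 3; Algorithms's own window allows nothing later than day 4.
Algorithms at day 3 is achievable: HCI=day 2, Robotics=day 5, Ethics=day 4, Algebra=day 4, Physics=day 5, Algorithms=day 3, Systems=day 2, OS=day 1, Crypto=day 1.

day 3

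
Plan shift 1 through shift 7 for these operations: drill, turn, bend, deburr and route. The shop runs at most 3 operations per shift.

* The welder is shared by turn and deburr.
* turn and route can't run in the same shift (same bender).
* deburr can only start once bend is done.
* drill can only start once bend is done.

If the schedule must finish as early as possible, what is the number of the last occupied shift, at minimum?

The precedence chain requires at least 2 distinct shifts.
With at most 3 per shift and 5 operations, at least 2 shifts are needed.
2 works (last occupied shift: shift 2): for example bend -> shift 1, route -> shift 2, drill -> shift 2, deburr -> shift 2, turn -> shift 1.

shift 2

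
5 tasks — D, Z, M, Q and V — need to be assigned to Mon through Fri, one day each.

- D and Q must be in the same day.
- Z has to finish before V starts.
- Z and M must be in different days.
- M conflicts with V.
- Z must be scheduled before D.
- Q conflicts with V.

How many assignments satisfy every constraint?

Splitting on D: it can be Tue (9), Wed (15), Thu (18), Fri (18). Listing each branch's schedules as (Z, M, Q, V):
D=Tue: (Mon,Tue,Tue,Wed) (Mon,Tue,Tue,Thu) (Mon,Tue,Tue,Fri) (Mon,Wed,Tue,Thu) (Mon,Wed,Tue,Fri) (Mon,Thu,Tue,Wed) (Mon,Thu,Tue,Fri) (Mon,Fri,Tue,Wed) (Mon,Fri,Tue,Thu) — 9.
D=Wed: (Mon,Tue,Wed,Thu) (Mon,Tue,Wed,Fri) (Mon,Wed,Wed,Tue) (Mon,Wed,Wed,Thu) (Mon,Wed,Wed,Fri) (Mon,Thu,Wed,Tue) (Mon,Thu,Wed,Fri) (Mon,Fri,Wed,Tue) (Mon,Fri,Wed,Thu) (Tue,Mon,Wed,Thu) (Tue,Mon,Wed,Fri) (Tue,Wed,Wed,Thu) (Tue,Wed,Wed,Fri) (Tue,Thu,Wed,Fri) (Tue,Fri,Wed,Thu) — 15.
D=Thu: (Mon,Tue,Thu,Wed) (Mon,Tue,Thu,Fri) (Mon,Wed,Thu,Tue) (Mon,Wed,Thu,Fri) (Mon,Thu,Thu,Tue) (Mon,Thu,Thu,Wed) (Mon,Thu,Thu,Fri) (Mon,Fri,Thu,Tue) (Mon,Fri,Thu,Wed) (Tue,Mon,Thu,Wed) (Tue,Mon,Thu,Fri) (Tue,Wed,Thu,Fri) (Tue,Thu,Thu,Wed) (Tue,Thu,Thu,Fri) (Tue,Fri,Thu,Wed) (Wed,Mon,Thu,Fri) (Wed,Tue,Thu,Fri) (Wed,Thu,Thu,Fri) — 18.
D=Fri: (Mon,Tue,Fri,Wed) (Mon,Tue,Fri,Thu) (Mon,Wed,Fri,Tue) (Mon,Wed,Fri,Thu) (Mon,Thu,Fri,Tue) (Mon,Thu,Fri,Wed) (Mon,Fri,Fri,Tue) (Mon,Fri,Fri,Wed) (Mon,Fri,Fri,Thu) (Tue,Mon,Fri,Wed) (Tue,Mon,Fri,Thu) (Tue,Wed,Fri,Thu) (Tue,Thu,Fri,Wed) (Tue,Fri,Fri,Wed) (Tue,Fri,Fri,Thu) (Wed,Mon,Fri,Thu) (Wed,Tue,Fri,Thu) (Wed,Fri,Fri,Thu) — 18.
Summing: 9 + 15 + 18 + 18 = 60.

60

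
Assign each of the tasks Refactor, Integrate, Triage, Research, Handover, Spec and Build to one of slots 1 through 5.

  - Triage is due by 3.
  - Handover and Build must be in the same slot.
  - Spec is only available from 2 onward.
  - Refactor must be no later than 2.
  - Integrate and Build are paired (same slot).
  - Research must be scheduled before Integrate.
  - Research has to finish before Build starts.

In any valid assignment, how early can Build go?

2

Precedence pushes Build to at least 2.
Build at 2 is achievable: Spec -> 2; Build -> 2; Research -> 1; Refactor -> 1; Triage -> 1; Handover -> 2; Integrate -> 2.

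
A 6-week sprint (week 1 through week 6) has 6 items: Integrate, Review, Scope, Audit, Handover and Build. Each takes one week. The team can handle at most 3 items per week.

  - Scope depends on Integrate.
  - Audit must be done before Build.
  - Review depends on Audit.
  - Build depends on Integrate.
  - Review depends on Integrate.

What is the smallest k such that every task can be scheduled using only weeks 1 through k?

The precedence chain requires at least 2 distinct weeks.
With at most 3 per week and 6 tasks, at least 2 weeks are needed.
2 works (last occupied week: week 2): for example Review=week 2, Integrate=week 1, Scope=week 2, Handover=week 1, Build=week 2, Audit=week 1.

2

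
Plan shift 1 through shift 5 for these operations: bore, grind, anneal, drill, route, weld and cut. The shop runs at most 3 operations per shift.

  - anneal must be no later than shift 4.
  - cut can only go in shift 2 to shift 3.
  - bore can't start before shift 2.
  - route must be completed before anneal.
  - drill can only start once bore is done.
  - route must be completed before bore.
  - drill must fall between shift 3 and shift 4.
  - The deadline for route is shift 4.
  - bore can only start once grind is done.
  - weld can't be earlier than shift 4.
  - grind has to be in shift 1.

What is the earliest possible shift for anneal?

Precedence pushes anneal to at least shift 2; anneal's own window allows nothing later than shift 4.
anneal at shift 2 is achievable: grind=shift 1; bore=shift 2; drill=shift 3; route=shift 1; anneal=shift 2; weld=shift 4; cut=shift 2.

shift 2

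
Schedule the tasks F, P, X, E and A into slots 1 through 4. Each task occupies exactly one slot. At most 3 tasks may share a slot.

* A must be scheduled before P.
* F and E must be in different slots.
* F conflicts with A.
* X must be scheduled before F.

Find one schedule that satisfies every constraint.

F in 2; A in 1; E in 1; P in 2; X in 1

Checking: X(1) before F(2); A(1) before P(2); F(2) != E(1); F(2) != A(1); max 3 per slot (cap 3).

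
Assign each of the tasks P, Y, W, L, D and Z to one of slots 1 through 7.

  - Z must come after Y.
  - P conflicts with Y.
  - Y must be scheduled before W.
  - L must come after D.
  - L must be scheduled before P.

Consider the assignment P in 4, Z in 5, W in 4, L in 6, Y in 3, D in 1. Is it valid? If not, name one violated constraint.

Invalid. L must be scheduled before P.

L must be scheduled before P — violated.
P conflicts with Y — holds.
Y must be scheduled before W — holds.
Z must come after Y — holds.
L must come after D — holds.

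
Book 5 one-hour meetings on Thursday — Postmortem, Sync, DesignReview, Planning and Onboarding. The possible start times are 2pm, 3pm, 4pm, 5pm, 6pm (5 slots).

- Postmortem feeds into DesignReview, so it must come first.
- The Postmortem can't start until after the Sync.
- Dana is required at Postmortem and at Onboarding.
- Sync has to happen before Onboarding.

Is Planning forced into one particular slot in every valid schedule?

Planning can be 2pm (e.g. Sync in 2pm; DesignReview in 4pm; Postmortem in 3pm; Onboarding in 4pm; Planning in 2pm) or 3pm (e.g. DesignReview in 4pm, Sync in 2pm, Planning in 3pm, Onboarding in 4pm, Postmortem in 3pm).

No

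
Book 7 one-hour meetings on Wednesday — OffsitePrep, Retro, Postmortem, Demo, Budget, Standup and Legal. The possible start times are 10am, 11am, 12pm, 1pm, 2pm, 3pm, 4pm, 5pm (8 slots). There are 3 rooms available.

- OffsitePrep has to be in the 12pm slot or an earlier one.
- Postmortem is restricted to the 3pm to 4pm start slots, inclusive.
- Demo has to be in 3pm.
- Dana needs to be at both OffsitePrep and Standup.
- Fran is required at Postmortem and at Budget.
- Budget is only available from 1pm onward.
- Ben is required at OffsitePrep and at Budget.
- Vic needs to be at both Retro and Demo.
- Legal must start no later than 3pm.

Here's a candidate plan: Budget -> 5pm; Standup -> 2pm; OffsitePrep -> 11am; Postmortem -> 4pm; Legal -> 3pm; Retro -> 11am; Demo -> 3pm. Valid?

Fran is required at Postmortem and at Budget — holds.
There are 3 rooms available — holds.
Budget is only available from 1pm onward — holds.
Postmortem is restricted to the 3pm to 4pm start slots, inclusive — holds.
OffsitePrep has to be in the 12pm slot or an earlier one — holds.
Ben is required at OffsitePrep and at Budget — holds.
Legal must start no later than 3pm — holds.
Demo has to be in 3pm — holds.
Vic needs to be at both Retro and Demo — holds.
Dana needs to be at both OffsitePrep and Standup — holds.

Yes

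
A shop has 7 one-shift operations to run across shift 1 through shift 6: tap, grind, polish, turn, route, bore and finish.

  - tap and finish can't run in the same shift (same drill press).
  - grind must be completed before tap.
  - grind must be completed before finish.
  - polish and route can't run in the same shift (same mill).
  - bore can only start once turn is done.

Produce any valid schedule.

polish=shift 1; grind=shift 1; tap=shift 2; turn=shift 1; bore=shift 2; route=shift 2; finish=shift 3

Checking: turn(shift 1) before bore(shift 2); grind(shift 1) before tap(shift 2); grind(shift 1) before finish(shift 3); tap(shift 2) != finish(shift 3); polish(shift 1) != route(shift 2).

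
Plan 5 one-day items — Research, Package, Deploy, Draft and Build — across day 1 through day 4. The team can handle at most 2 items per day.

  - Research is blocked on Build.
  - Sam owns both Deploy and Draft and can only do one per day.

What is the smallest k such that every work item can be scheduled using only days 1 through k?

3 days

The precedence chain requires at least 2 distinct days.
With at most 2 per day and 5 work items, at least 3 days are needed.
3 works (last occupied day: day 3): for example Draft in day 3; Package in day 1; Research in day 2; Build in day 1; Deploy in day 2.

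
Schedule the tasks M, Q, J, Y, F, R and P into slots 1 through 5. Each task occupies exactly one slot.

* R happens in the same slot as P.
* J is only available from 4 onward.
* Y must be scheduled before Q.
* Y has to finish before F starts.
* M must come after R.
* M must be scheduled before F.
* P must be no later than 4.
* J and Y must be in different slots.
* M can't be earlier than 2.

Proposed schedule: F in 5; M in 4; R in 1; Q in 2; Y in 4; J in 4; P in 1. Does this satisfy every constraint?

Invalid. Y must be scheduled before Q.

J and Y must be in different slots — violated.
M must come after R — holds.
Y has to finish before F starts — holds.
M can't be earlier than 2 — holds.
P must be no later than 4 — holds.
R happens in the same slot as P — holds.
J is only available from 4 onward — holds.
M must be scheduled before F — holds.
Y must be scheduled before Q — violated.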